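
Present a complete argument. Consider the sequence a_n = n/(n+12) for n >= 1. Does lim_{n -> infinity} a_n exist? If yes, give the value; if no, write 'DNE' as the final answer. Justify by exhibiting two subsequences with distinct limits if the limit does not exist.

Examine the behaviour of a_n along subsequences.
Even-n subsequence a_{2k} = (2k)/(2k+12) -> 1. Odd-n subsequence a_{2k+1} = (2k+1)/(2k+13) -> 1. Both tend to 1, which suggests the limit is 1; verify directly.
|a_n - 1| = |n - (n+12)| / (n+12) = 12/(n+12) < 12/n for every n >= 1.
Given epsilon > 0, choose a positive integer N > 12/epsilon. Then for all n >= N, |a_n - 1| < 12/n <= 12/N < epsilon.
So by the definition of the limit, lim a_n exists and equals 1.

1


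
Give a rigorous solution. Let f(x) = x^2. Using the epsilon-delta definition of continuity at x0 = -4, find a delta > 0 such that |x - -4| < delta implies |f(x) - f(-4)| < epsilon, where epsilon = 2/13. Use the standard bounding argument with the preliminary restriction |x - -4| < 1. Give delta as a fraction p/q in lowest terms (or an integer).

Factor: |x^2 - (-4)^2| = |x - -4| * |x + -4|.
Impose |x - -4| < 1 first. Then |x + -4| = |(x - -4) + 2*(-4)| <= |x - -4| + 2*|-4| < 1 + 8 = 9.
So |x^2 - (-4)^2| < delta * 9.
We need delta * 9 <= 2/13, i.e. delta <= 2/13/9 = 2/117.
Since 2/117 < 1, this is tighter than 1; take delta = 2/117.
So delta = 2/117 works.

2/117


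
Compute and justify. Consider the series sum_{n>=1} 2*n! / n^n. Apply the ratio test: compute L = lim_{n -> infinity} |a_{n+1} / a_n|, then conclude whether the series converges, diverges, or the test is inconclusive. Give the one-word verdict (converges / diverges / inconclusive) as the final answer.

Let a_n denote the general term. Form the ratio a_{n+1}/a_n and simplify:
a_{n+1}/a_n = (n/(n + 1))^n
Take the limit as n -> infinity: L = exp(-1).
Since L = exp(-1) < 1, the ratio test implies the series converges.

converges


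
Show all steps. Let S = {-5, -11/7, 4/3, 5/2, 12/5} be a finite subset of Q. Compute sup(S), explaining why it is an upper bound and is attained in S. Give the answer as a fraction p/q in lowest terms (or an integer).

S is finite, so sup(S) = max(S).
Sorted decreasing:
5/2, 12/5, 4/3, -11/7, -5
The extremum is 5/2.
For every x in S, x <= 5/2. And 5/2 is in S, so it is attained.
Therefore sup(S) = 5/2.

5/2


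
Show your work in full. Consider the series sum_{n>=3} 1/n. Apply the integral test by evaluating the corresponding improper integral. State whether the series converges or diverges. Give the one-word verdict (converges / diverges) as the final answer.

Let f(x) = 1/x. Then f is positive, continuous, and decreasing on [3, infinity), so the integral test applies.
Compute the improper integral int_{3}^infinity f(x) dx:
  antiderivative F(x) = log(x).
  As x -> infinity, log(x) -> infinity.
  So int = infinity - log(3) = infinity. By the integral test, the series diverges.

diverges


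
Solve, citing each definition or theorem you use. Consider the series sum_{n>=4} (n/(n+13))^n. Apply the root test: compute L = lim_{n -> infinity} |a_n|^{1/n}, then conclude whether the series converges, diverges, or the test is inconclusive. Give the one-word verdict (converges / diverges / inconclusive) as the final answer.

Let a_n denote the general term. Form |a_n|^(1/n) and simplify:
|a_n|^(1/n) = n/(n + 13)
Take the limit as n -> infinity: L = 1.
Since L = 1, the root test is inconclusive. (In fact a_n = (n/(n+13))^n -> e^(-13) != 0, so the nth-term test shows divergence; but the root test itself gives no conclusion.)

inconclusive


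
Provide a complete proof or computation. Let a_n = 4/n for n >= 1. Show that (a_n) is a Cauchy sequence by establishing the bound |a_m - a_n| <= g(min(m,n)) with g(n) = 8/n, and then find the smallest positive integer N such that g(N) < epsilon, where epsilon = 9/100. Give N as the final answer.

For any m, n >= 1, by the triangle inequality:
|a_m - a_n| = |4/m - 4/n| <= 4*1/m + 4*1/n <= 8/min(m,n).
So g(n) = 8/n bounds the Cauchy difference. Since g(n) -> 0, (a_n) is Cauchy.
Now solve g(N) < 9/100: 8/N < 9/100 <=> N > 8 / (9/100) = 800/9.
The smallest integer strictly greater than 800/9 is N = 89.
Check: g(89) = 8/89 = 8/89 < 9/100; g(88) = 1/11 >= 9/100. So N = 89.

89


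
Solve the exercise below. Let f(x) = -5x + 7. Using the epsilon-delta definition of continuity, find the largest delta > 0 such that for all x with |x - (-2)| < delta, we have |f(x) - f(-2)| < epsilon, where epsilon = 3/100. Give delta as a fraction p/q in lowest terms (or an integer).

We compute f(-2) = -5*(-2) + 7 = 17.
|f(x) - f(-2)| = |-5x + 7 - (17)| = |-5(x - (-2))| = 5|x - (-2)|.
We need 5|x - (-2)| < 3/100, i.e. |x - (-2)| < 3/100 / 5 = 3/500.
So any delta <= 3/500 works. Conversely, if delta > 3/500, then x = -2 + 3/500 satisfies |x - (-2)| = 3/500 < delta but |f(x) - f(-2)| = 5 * 3/500 = 3/100, which is not < 3/100; so no larger delta works.
Hence the largest such delta is 3/500.

3/500


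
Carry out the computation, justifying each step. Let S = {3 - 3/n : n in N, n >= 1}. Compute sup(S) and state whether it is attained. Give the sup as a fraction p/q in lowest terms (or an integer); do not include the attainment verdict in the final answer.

Analysis:
- Values: 0, 3/2, 2, 9/4, ... strictly increasing.
- Minimum is 0 (n=1); inf = 0 (attained).
- 3 - 3/n -> 3 from below; sup = 3, not attained.
Conclusion: sup(S) = 3, not attained in S.

3


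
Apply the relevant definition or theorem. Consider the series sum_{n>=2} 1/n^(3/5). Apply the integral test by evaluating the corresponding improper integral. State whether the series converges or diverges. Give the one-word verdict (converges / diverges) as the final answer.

Let f(x) = x^(-3/5). Then f is positive, continuous, and decreasing on [2, infinity), so the integral test applies.
Compute the improper integral int_{2}^infinity f(x) dx:
  antiderivative F(x) = 5*x^(2/5)/2.
  As x -> infinity, F(x) -> infinity (since p = 3/5 < 1).
  So the integral diverges. By the integral test, the series diverges.

diverges


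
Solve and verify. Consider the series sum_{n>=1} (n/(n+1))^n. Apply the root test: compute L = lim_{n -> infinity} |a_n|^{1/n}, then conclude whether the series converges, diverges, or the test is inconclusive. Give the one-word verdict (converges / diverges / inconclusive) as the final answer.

Let a_n denote the general term. Form |a_n|^(1/n) and simplify:
|a_n|^(1/n) = n/(n + 1)
Take the limit as n -> infinity: L = 1.
Since L = 1, the root test is inconclusive. (In fact a_n = (n/(n+1))^n -> e^(-1) != 0, so the nth-term test shows divergence; but the root test itself gives no conclusion.)

inconclusive


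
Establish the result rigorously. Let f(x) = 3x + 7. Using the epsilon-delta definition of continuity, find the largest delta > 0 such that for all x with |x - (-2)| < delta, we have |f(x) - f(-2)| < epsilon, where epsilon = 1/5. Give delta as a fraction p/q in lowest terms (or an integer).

We compute f(-2) = 3*(-2) + 7 = 1.
|f(x) - f(-2)| = |3x + 7 - (1)| = |3(x - (-2))| = 3|x - (-2)|.
We need 3|x - (-2)| < 1/5, i.e. |x - (-2)| < 1/5 / 3 = 1/15.
So any delta <= 1/15 works. Conversely, if delta > 1/15, then x = -2 + 1/15 satisfies |x - (-2)| = 1/15 < delta but |f(x) - f(-2)| = 3 * 1/15 = 1/5, which is not < 1/5; so no larger delta works.
Hence the largest such delta is 1/15.

1/15


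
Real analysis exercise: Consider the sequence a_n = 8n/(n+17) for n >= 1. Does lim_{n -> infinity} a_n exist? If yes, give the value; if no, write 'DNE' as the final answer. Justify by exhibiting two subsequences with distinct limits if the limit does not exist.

Examine the behaviour of a_n along subsequences.
Even-n subsequence a_{2k} = 8(2k)/(2k+17) -> 8. Odd-n subsequence a_{2k+1} = 8(2k+1)/(2k+18) -> 8. Both tend to 8, which suggests the limit is 8; verify directly.
|a_n - 8| = |8n - 8(n+17)| / (n+17) = 136/(n+17) < 136/n for every n >= 1.
Given epsilon > 0, choose a positive integer N > 136/epsilon. Then for all n >= N, |a_n - 8| < 136/n <= 136/N < epsilon.
So by the definition of the limit, lim a_n exists and equals 8.

8


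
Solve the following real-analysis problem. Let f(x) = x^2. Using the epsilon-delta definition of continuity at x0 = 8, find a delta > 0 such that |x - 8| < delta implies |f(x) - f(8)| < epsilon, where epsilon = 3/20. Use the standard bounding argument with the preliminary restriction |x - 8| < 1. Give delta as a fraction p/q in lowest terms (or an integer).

Factor: |x^2 - (8)^2| = |x - 8| * |x + 8|.
Impose |x - 8| < 1 first. Then |x + 8| = |(x - 8) + 2*(8)| <= |x - 8| + 2*|8| < 1 + 16 = 17.
So |x^2 - (8)^2| < delta * 17.
We need delta * 17 <= 3/20, i.e. delta <= 3/20/17 = 3/340.
Since 3/340 < 1, this is tighter than 1; take delta = 3/340.
So delta = 3/340 works.

3/340


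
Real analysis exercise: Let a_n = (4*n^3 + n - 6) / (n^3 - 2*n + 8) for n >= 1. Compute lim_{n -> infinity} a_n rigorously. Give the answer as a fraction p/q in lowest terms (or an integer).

Divide numerator and denominator by n^3, the highest power:
numerator / n^3 = 4 + n^(-2) - 6/n^3
denominator / n^3 = 1 - 2/n^2 + 8/n^3
As n -> infinity, all terms of the form c/n^k (k >= 1) tend to 0.
So numerator / n^3 -> 4 and denominator / n^3 -> 1.
Therefore lim a_n = 4.

4


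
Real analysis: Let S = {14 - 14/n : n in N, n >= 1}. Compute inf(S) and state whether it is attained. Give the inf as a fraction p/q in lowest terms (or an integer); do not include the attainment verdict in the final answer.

Analysis:
- Values: 0, 7, 28/3, 21/2, ... strictly increasing.
- Minimum is 0 (n=1); inf = 0 (attained).
- 14 - 14/n -> 14 from below; sup = 14, not attained.
Conclusion: inf(S) = 0, attained in S.

0


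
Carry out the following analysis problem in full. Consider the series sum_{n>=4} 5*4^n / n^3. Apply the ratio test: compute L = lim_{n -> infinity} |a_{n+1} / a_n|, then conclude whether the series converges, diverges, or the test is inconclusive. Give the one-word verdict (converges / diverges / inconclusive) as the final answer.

Let a_n denote the general term. Form the ratio a_{n+1}/a_n and simplify:
a_{n+1}/a_n = 4*n^3/(n + 1)^3
Take the limit as n -> infinity: L = 4.
Since L = 4 > 1 (or L = infinity), the ratio test implies the series diverges.

diverges


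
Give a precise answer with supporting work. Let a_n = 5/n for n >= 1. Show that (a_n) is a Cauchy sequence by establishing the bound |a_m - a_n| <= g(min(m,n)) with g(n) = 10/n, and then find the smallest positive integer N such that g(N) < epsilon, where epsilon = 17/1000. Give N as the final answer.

For any m, n >= 1, by the triangle inequality:
|a_m - a_n| = |5/m - 5/n| <= 5*1/m + 5*1/n <= 10/min(m,n).
So g(n) = 10/n bounds the Cauchy difference. Since g(n) -> 0, (a_n) is Cauchy.
Now solve g(N) < 17/1000: 10/N < 17/1000 <=> N > 10 / (17/1000) = 10000/17.
The smallest integer strictly greater than 10000/17 is N = 589.
Check: g(589) = 10/589 = 10/589 < 17/1000; g(588) = 5/294 >= 17/1000. So N = 589.

589


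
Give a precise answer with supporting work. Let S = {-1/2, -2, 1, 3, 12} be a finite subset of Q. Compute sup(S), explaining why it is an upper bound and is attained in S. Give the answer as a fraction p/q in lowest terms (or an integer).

S is finite, so sup(S) = max(S).
Sorted decreasing:
12, 3, 1, -1/2, -2
The extremum is 12.
For every x in S, x <= 12. And 12 is in S, so it is attained.
Therefore sup(S) = 12.

12


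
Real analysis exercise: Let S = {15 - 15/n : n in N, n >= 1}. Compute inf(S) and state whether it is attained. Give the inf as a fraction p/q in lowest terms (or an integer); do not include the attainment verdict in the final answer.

Analysis:
- Values: 0, 15/2, 10, 45/4, ... strictly increasing.
- Minimum is 0 (n=1); inf = 0 (attained).
- 15 - 15/n -> 15 from below; sup = 15, not attained.
Conclusion: inf(S) = 0, attained in S.

0


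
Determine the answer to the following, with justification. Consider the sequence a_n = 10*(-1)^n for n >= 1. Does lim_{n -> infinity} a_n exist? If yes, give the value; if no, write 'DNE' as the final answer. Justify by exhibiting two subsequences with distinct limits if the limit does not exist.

Examine the behaviour of a_n along subsequences.
Even-n subsequence a_{2k} = 10 -> 10. Odd-n subsequence a_{2k+1} = -10 -> -10.
Since these two subsequential limits are 10 and -10, distinct, the full sequence cannot converge (a convergent sequence has all subsequences tending to the same limit). So lim a_n does not exist.

DNE


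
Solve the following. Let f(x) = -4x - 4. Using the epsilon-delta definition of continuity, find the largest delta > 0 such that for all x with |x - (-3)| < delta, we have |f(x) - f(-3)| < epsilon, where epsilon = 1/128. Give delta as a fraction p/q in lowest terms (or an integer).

We compute f(-3) = -4*(-3) - 4 = 8.
|f(x) - f(-3)| = |-4x - 4 - (8)| = |-4(x - (-3))| = 4|x - (-3)|.
We need 4|x - (-3)| < 1/128, i.e. |x - (-3)| < 1/128 / 4 = 1/512.
So any delta <= 1/512 works. Conversely, if delta > 1/512, then x = -3 + 1/512 satisfies |x - (-3)| = 1/512 < delta but |f(x) - f(-3)| = 4 * 1/512 = 1/128, which is not < 1/128; so no larger delta works.
Hence the largest such delta is 1/512.

1/512


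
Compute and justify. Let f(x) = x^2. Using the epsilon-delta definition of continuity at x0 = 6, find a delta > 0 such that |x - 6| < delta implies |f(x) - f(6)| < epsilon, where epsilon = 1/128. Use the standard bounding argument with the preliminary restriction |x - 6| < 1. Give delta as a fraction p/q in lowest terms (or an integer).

Factor: |x^2 - (6)^2| = |x - 6| * |x + 6|.
Impose |x - 6| < 1 first. Then |x + 6| = |(x - 6) + 2*(6)| <= |x - 6| + 2*|6| < 1 + 12 = 13.
So |x^2 - (6)^2| < delta * 13.
We need delta * 13 <= 1/128, i.e. delta <= 1/128/13 = 1/1664.
Since 1/1664 < 1, this is tighter than 1; take delta = 1/1664.
So delta = 1/1664 works.

1/1664


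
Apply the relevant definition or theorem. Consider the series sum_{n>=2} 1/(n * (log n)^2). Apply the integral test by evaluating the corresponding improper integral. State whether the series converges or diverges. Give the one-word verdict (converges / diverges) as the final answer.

Let f(x) = 1/(x*log(x)^2). Then f is positive, continuous, and decreasing on [2, infinity), so the integral test applies.
Compute the improper integral int_{2}^infinity f(x) dx:
  antiderivative F(x) = -1/log(x).
  F(x) -> 0 as x -> infinity.  int = 0 - F(2) = 1/log(2) < infinity. By the integral test, the series converges.

converges


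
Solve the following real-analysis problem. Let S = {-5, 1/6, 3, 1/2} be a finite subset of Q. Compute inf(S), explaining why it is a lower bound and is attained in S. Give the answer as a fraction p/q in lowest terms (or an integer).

S is finite, so inf(S) = min(S).
Sorted increasing:
-5, 1/6, 1/2, 3
The extremum is -5.
For every x in S, x >= -5. And -5 is in S, so it is attained.
Therefore inf(S) = -5.

-5


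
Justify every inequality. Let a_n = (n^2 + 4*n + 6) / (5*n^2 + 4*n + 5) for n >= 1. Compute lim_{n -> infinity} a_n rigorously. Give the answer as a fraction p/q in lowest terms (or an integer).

Divide numerator and denominator by n^2, the highest power:
numerator / n^2 = 1 + 4/n + 6/n^2
denominator / n^2 = 5 + 4/n + 5/n^2
As n -> infinity, all terms of the form c/n^k (k >= 1) tend to 0.
So numerator / n^2 -> 1 and denominator / n^2 -> 5.
Therefore lim a_n = 1/5.

1/5


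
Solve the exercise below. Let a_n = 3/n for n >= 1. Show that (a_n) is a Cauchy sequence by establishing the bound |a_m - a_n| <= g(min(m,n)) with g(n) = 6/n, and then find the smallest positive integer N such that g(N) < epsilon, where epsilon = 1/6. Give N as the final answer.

For any m, n >= 1, by the triangle inequality:
|a_m - a_n| = |3/m - 3/n| <= 3*1/m + 3*1/n <= 6/min(m,n).
So g(n) = 6/n bounds the Cauchy difference. Since g(n) -> 0, (a_n) is Cauchy.
Now solve g(N) < 1/6: 6/N < 1/6 <=> N > 6 / (1/6) = 36.
The smallest integer strictly greater than 36 is N = 37.
Check: g(37) = 6/37 = 6/37 < 1/6; g(36) = 1/6 >= 1/6. So N = 37.

37


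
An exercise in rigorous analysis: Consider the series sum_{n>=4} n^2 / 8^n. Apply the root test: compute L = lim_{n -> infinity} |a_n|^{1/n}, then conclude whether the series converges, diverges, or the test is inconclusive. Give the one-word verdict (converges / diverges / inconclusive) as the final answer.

Let a_n denote the general term. Form |a_n|^(1/n) and simplify:
|a_n|^(1/n) = n^(2/n)/8
Take the limit as n -> infinity: L = 1/8.
Since L = 1/8 < 1, the root test implies convergence.

converges


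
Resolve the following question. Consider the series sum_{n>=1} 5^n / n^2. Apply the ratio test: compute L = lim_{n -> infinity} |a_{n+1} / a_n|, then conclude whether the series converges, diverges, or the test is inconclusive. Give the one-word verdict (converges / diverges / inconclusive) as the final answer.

Let a_n denote the general term. Form the ratio a_{n+1}/a_n and simplify:
a_{n+1}/a_n = 5*n^2/(n + 1)^2
Take the limit as n -> infinity: L = 5.
Since L = 5 > 1 (or L = infinity), the ratio test implies the series diverges.

diverges


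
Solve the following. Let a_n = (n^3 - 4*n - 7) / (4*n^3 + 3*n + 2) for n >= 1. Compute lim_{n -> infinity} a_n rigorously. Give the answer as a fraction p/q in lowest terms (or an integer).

Divide numerator and denominator by n^3, the highest power:
numerator / n^3 = 1 - 4/n^2 - 7/n^3
denominator / n^3 = 4 + 3/n^2 + 2/n^3
As n -> infinity, all terms of the form c/n^k (k >= 1) tend to 0.
So numerator / n^3 -> 1 and denominator / n^3 -> 4.
Therefore lim a_n = 1/4.

1/4


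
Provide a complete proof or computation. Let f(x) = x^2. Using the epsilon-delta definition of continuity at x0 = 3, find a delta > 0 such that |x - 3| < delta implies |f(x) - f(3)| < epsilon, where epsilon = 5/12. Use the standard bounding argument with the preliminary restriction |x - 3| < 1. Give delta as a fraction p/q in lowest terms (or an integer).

Factor: |x^2 - (3)^2| = |x - 3| * |x + 3|.
Impose |x - 3| < 1 first. Then |x + 3| = |(x - 3) + 2*(3)| <= |x - 3| + 2*|3| < 1 + 6 = 7.
So |x^2 - (3)^2| < delta * 7.
We need delta * 7 <= 5/12, i.e. delta <= 5/12/7 = 5/84.
Since 5/84 < 1, this is tighter than 1; take delta = 5/84.
So delta = 5/84 works.

5/84


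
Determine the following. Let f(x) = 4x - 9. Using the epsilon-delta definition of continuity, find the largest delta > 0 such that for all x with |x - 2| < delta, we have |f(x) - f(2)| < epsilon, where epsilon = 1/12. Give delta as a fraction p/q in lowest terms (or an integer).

We compute f(2) = 4*(2) - 9 = -1.
|f(x) - f(2)| = |4x - 9 - (-1)| = |4(x - 2)| = 4|x - 2|.
We need 4|x - 2| < 1/12, i.e. |x - 2| < 1/12 / 4 = 1/48.
So any delta <= 1/48 works. Conversely, if delta > 1/48, then x = 2 + 1/48 satisfies |x - 2| = 1/48 < delta but |f(x) - f(2)| = 4 * 1/48 = 1/12, which is not < 1/12; so no larger delta works.
Hence the largest such delta is 1/48.

1/48


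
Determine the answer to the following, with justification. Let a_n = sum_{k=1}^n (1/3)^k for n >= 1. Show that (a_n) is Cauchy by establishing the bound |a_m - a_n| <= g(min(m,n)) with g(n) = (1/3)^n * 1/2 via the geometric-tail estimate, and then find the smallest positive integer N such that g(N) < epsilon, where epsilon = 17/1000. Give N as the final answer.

For m > n >= 1: |a_m - a_n| = sum_{k=n+1}^m (1/3)^k < sum_{k=n+1}^infinity (1/3)^k = (1/3)^(n+1) / (1 - 1/3) = (1/3)^n * (1/3) * (3/2) = (1/3)^n * 1/2.
So g(n) = (1/3)^n / 2. Since g(n) -> 0, (a_n) is Cauchy.
Now solve g(N) < 17/1000: (1/3)^N / 2 < 17/1000 <=> 3^N > 1 / (2 * 17/1000) = 500/17.
Check powers of 3: 3^3 = 27 <= 500/17, 3^4 = 81 > 500/17.
So the smallest such N is 4. Check: g(4) = 1/(2 * 81) = 1/162 < 17/1000.

4


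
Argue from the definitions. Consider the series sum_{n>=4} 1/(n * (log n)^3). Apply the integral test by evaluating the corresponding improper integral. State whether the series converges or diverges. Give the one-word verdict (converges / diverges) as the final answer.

Let f(x) = 1/(x*log(x)^3). Then f is positive, continuous, and decreasing on [4, infinity), so the integral test applies.
Compute the improper integral int_{4}^infinity f(x) dx:
  antiderivative F(x) = -1/(2*log(x)^2).
  F(x) -> 0 as x -> infinity.  int = 0 - F(4) = 1/(2*log(4)^2) < infinity. By the integral test, the series converges.

converges


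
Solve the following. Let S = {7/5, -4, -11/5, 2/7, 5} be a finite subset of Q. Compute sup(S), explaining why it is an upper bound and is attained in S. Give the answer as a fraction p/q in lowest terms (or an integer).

S is finite, so sup(S) = max(S).
Sorted decreasing:
5, 7/5, 2/7, -11/5, -4
The extremum is 5.
For every x in S, x <= 5. And 5 is in S, so it is attained.
Therefore sup(S) = 5.

5


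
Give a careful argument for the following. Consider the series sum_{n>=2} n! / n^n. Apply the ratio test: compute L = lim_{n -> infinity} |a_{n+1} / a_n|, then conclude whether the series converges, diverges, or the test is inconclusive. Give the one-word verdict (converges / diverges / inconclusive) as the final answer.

Let a_n denote the general term. Form the ratio a_{n+1}/a_n and simplify:
a_{n+1}/a_n = (n/(n + 1))^n
Take the limit as n -> infinity: L = exp(-1).
Since L = exp(-1) < 1, the ratio test implies the series converges.

converges


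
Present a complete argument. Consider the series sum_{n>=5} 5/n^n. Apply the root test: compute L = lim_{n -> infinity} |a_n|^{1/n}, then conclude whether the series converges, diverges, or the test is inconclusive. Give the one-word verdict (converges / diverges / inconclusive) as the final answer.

Let a_n denote the general term. Form |a_n|^(1/n) and simplify:
|a_n|^(1/n) = 5^(1/n)/n
Take the limit as n -> infinity: L = 0.
Since L = 0 < 1, the root test implies convergence.

converges


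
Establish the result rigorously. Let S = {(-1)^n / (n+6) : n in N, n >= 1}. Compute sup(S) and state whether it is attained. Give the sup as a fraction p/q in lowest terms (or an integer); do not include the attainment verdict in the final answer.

Analysis:
- Values: -1/7, 1/8, -1/9, 1/10, -1/11, ...
- Positive terms (even n): 1/(2+6), 1/(4+6), ... decreasing -> max = 1/8 (n=2).
- Negative terms (odd n): -1/(1+6), -1/(3+6), ... increasing -> min = -1/7 (n=1).
- So sup = 1/8 (attained at n=2); inf = -1/7 (attained at n=1).
Conclusion: sup(S) = 1/8, attained in S.

1/8


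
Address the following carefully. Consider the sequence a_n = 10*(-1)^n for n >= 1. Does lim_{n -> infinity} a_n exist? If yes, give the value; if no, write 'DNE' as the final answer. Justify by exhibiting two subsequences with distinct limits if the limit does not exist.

Examine the behaviour of a_n along subsequences.
Even-n subsequence a_{2k} = 10 -> 10. Odd-n subsequence a_{2k+1} = -10 -> -10.
Since these two subsequential limits are 10 and -10, distinct, the full sequence cannot converge (a convergent sequence has all subsequences tending to the same limit). So lim a_n does not exist.

DNE


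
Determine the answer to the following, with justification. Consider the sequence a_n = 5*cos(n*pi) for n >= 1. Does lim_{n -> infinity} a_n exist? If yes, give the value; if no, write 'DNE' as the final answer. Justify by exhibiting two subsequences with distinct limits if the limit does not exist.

Examine the behaviour of a_n along subsequences.
cos(n*pi) = (-1)^n, so a_n = 5*(-1)^n. a_{2k} = 5 -> 5. a_{2k+1} = -5 -> -5.
Since these two subsequential limits are 5 and -5, distinct, the full sequence cannot converge (a convergent sequence has all subsequences tending to the same limit). So lim a_n does not exist.

DNE


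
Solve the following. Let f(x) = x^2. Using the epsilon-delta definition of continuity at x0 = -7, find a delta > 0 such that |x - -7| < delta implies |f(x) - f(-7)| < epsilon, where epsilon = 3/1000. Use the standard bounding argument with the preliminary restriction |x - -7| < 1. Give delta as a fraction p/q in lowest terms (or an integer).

Factor: |x^2 - (-7)^2| = |x - -7| * |x + -7|.
Impose |x - -7| < 1 first. Then |x + -7| = |(x - -7) + 2*(-7)| <= |x - -7| + 2*|-7| < 1 + 14 = 15.
So |x^2 - (-7)^2| < delta * 15.
We need delta * 15 <= 3/1000, i.e. delta <= 3/1000/15 = 1/5000.
Since 1/5000 < 1, this is tighter than 1; take delta = 1/5000.
So delta = 1/5000 works.

1/5000


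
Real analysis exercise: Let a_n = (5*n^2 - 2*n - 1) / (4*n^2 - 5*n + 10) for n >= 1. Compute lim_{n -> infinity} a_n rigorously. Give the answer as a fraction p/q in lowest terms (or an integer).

Divide numerator and denominator by n^2, the highest power:
numerator / n^2 = 5 - 2/n - 1/n^2
denominator / n^2 = 4 - 5/n + 10/n^2
As n -> infinity, all terms of the form c/n^k (k >= 1) tend to 0.
So numerator / n^2 -> 5 and denominator / n^2 -> 4.
Therefore lim a_n = 5/4.

5/4


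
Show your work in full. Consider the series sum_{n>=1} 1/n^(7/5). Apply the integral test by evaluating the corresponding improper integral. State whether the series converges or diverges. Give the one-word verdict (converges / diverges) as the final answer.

Let f(x) = x^(-7/5). Then f is positive, continuous, and decreasing on [1, infinity), so the integral test applies.
Compute the improper integral int_{1}^infinity f(x) dx:
  antiderivative F(x) = -5/(2*x^(2/5)).
  As x -> infinity, F(x) -> 0 (since p = 7/5 > 1).
  So int = F(infinity) - F(1) = 0 - (-5/2) = 5/2.
  Finite, so by the integral test, the series converges.

converges


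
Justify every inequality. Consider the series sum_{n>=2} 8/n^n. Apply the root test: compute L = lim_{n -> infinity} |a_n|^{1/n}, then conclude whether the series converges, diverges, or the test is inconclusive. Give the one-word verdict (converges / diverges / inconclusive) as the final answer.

Let a_n denote the general term. Form |a_n|^(1/n) and simplify:
|a_n|^(1/n) = 2^(3/n)/n
Take the limit as n -> infinity: L = 0.
Since L = 0 < 1, the root test implies convergence.

converges


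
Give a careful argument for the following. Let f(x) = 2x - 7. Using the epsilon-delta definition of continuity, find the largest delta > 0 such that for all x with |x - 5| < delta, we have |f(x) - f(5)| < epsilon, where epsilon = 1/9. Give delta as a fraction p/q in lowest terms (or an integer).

We compute f(5) = 2*(5) - 7 = 3.
|f(x) - f(5)| = |2x - 7 - (3)| = |2(x - 5)| = 2|x - 5|.
We need 2|x - 5| < 1/9, i.e. |x - 5| < 1/9 / 2 = 1/18.
So any delta <= 1/18 works. Conversely, if delta > 1/18, then x = 5 + 1/18 satisfies |x - 5| = 1/18 < delta but |f(x) - f(5)| = 2 * 1/18 = 1/9, which is not < 1/9; so no larger delta works.
Hence the largest such delta is 1/18.

1/18


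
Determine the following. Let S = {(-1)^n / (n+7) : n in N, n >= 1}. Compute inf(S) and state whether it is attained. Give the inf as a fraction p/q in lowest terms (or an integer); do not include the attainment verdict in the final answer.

Analysis:
- Values: -1/8, 1/9, -1/10, 1/11, -1/12, ...
- Positive terms (even n): 1/(2+7), 1/(4+7), ... decreasing -> max = 1/9 (n=2).
- Negative terms (odd n): -1/(1+7), -1/(3+7), ... increasing -> min = -1/8 (n=1).
- So sup = 1/9 (attained at n=2); inf = -1/8 (attained at n=1).
Conclusion: inf(S) = -1/8, attained in S.

-1/8


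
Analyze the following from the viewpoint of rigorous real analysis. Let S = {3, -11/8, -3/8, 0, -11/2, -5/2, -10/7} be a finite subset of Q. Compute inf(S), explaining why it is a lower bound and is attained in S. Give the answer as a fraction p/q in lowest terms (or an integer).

S is finite, so inf(S) = min(S).
Sorted increasing:
-11/2, -5/2, -10/7, -11/8, -3/8, 0, 3
The extremum is -11/2.
For every x in S, x >= -11/2. And -11/2 is in S, so it is attained.
Therefore inf(S) = -11/2.

-11/2


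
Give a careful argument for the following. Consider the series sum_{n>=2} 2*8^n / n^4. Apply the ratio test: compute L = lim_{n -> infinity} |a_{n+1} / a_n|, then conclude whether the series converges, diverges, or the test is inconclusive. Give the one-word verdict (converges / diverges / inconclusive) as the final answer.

Let a_n denote the general term. Form the ratio a_{n+1}/a_n and simplify:
a_{n+1}/a_n = 8*n^4/(n + 1)^4
Take the limit as n -> infinity: L = 8.
Since L = 8 > 1 (or L = infinity), the ratio test implies the series diverges.

diverges


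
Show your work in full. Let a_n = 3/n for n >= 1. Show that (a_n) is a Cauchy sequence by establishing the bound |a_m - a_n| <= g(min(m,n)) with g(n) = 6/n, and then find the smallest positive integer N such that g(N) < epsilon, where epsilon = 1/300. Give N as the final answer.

For any m, n >= 1, by the triangle inequality:
|a_m - a_n| = |3/m - 3/n| <= 3*1/m + 3*1/n <= 6/min(m,n).
So g(n) = 6/n bounds the Cauchy difference. Since g(n) -> 0, (a_n) is Cauchy.
Now solve g(N) < 1/300: 6/N < 1/300 <=> N > 6 / (1/300) = 1800.
The smallest integer strictly greater than 1800 is N = 1801.
Check: g(1801) = 6/1801 = 6/1801 < 1/300; g(1800) = 1/300 >= 1/300. So N = 1801.

1801


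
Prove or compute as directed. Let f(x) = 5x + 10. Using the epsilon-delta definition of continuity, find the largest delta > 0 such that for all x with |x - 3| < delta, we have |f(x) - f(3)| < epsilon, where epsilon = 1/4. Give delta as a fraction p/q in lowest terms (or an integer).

We compute f(3) = 5*(3) + 10 = 25.
|f(x) - f(3)| = |5x + 10 - (25)| = |5(x - 3)| = 5|x - 3|.
We need 5|x - 3| < 1/4, i.e. |x - 3| < 1/4 / 5 = 1/20.
So any delta <= 1/20 works. Conversely, if delta > 1/20, then x = 3 + 1/20 satisfies |x - 3| = 1/20 < delta but |f(x) - f(3)| = 5 * 1/20 = 1/4, which is not < 1/4; so no larger delta works.
Hence the largest such delta is 1/20.

1/20


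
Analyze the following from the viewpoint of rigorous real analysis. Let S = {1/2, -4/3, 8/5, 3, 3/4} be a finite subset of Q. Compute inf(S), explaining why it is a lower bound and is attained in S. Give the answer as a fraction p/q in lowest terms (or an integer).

S is finite, so inf(S) = min(S).
Sorted increasing:
-4/3, 1/2, 3/4, 8/5, 3
The extremum is -4/3.
For every x in S, x >= -4/3. And -4/3 is in S, so it is attained.
Therefore inf(S) = -4/3.

-4/3


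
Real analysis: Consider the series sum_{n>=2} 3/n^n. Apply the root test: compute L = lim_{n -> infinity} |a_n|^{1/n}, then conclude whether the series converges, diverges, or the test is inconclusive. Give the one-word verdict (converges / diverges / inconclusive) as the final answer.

Let a_n denote the general term. Form |a_n|^(1/n) and simplify:
|a_n|^(1/n) = 3^(1/n)/n
Take the limit as n -> infinity: L = 0.
Since L = 0 < 1, the root test implies convergence.

converges


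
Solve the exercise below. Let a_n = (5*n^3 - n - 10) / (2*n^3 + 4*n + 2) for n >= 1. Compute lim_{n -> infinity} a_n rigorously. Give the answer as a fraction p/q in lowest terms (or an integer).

Divide numerator and denominator by n^3, the highest power:
numerator / n^3 = 5 - 1/n^2 - 10/n^3
denominator / n^3 = 2 + 4/n^2 + 2/n^3
As n -> infinity, all terms of the form c/n^k (k >= 1) tend to 0.
So numerator / n^3 -> 5 and denominator / n^3 -> 2.
Therefore lim a_n = 5/2.

5/2


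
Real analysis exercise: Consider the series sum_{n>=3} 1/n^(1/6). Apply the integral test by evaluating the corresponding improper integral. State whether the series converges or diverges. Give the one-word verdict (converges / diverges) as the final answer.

Let f(x) = x^(-1/6). Then f is positive, continuous, and decreasing on [3, infinity), so the integral test applies.
Compute the improper integral int_{3}^infinity f(x) dx:
  antiderivative F(x) = 6*x^(5/6)/5.
  As x -> infinity, F(x) -> infinity (since p = 1/6 < 1).
  So the integral diverges. By the integral test, the series diverges.

diverges


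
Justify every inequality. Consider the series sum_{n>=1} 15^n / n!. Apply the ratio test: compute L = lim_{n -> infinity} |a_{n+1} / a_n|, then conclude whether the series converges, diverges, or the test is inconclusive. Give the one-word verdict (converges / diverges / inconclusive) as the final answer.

Let a_n denote the general term. Form the ratio a_{n+1}/a_n and simplify:
a_{n+1}/a_n = 15/(n + 1)
Take the limit as n -> infinity: L = 0.
Since L = 0 < 1, the ratio test implies the series converges.

converges


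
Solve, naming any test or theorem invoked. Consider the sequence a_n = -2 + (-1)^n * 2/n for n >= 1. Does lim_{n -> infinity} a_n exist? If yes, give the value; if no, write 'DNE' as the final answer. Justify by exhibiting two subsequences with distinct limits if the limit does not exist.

Examine the behaviour of a_n along subsequences.
Even-n subsequence a_{2k} = -2 + 2/(2k) -> -2. Odd-n subsequence a_{2k+1} = -2 - 2/(2k+1) -> -2. Both tend to -2, which suggests the limit is -2; verify directly.
|a_n - (-2)| = |(-1)^n * 2/n| = 2/n for every n >= 1.
Given epsilon > 0, choose a positive integer N > 2/epsilon. Then for all n >= N, |a_n - (-2)| = 2/n <= 2/N < epsilon.
So by the definition of the limit, lim a_n exists and equals -2.

-2


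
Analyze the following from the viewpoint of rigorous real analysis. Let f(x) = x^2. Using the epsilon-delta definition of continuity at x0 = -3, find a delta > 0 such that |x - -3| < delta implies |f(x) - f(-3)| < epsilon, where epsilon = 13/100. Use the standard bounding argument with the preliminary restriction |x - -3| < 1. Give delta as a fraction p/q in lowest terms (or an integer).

Factor: |x^2 - (-3)^2| = |x - -3| * |x + -3|.
Impose |x - -3| < 1 first. Then |x + -3| = |(x - -3) + 2*(-3)| <= |x - -3| + 2*|-3| < 1 + 6 = 7.
So |x^2 - (-3)^2| < delta * 7.
We need delta * 7 <= 13/100, i.e. delta <= 13/100/7 = 13/700.
Since 13/700 < 1, this is tighter than 1; take delta = 13/700.
So delta = 13/700 works.

13/700


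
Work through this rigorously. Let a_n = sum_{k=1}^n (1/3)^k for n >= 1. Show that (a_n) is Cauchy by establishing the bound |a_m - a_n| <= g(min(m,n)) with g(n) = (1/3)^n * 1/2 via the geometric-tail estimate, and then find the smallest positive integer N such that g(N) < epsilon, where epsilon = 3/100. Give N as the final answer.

For m > n >= 1: |a_m - a_n| = sum_{k=n+1}^m (1/3)^k < sum_{k=n+1}^infinity (1/3)^k = (1/3)^(n+1) / (1 - 1/3) = (1/3)^n * (1/3) * (3/2) = (1/3)^n * 1/2.
So g(n) = (1/3)^n / 2. Since g(n) -> 0, (a_n) is Cauchy.
Now solve g(N) < 3/100: (1/3)^N / 2 < 3/100 <=> 3^N > 1 / (2 * 3/100) = 50/3.
Check powers of 3: 3^2 = 9 <= 50/3, 3^3 = 27 > 50/3.
So the smallest such N is 3. Check: g(3) = 1/(2 * 27) = 1/54 < 3/100.

3


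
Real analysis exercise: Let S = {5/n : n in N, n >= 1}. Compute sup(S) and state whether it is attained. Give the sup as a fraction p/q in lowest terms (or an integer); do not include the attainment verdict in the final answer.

Analysis:
- Values: 5, 5/2, 5/3, 5/4, ... strictly decreasing.
- The maximum is 5 (n=1); sup = 5 (attained).
- The set is bounded below by 0; 5/n -> 0 so 0 is the greatest lower bound.
- 0 is not in the set, so inf = 0 is not attained.
Conclusion: sup(S) = 5, attained in S.

5


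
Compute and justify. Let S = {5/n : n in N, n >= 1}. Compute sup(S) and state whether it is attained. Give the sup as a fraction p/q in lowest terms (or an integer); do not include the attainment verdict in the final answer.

Analysis:
- Values: 5, 5/2, 5/3, 5/4, ... strictly decreasing.
- The maximum is 5 (n=1); sup = 5 (attained).
- The set is bounded below by 0; 5/n -> 0 so 0 is the greatest lower bound.
- 0 is not in the set, so inf = 0 is not attained.
Conclusion: sup(S) = 5, attained in S.

5


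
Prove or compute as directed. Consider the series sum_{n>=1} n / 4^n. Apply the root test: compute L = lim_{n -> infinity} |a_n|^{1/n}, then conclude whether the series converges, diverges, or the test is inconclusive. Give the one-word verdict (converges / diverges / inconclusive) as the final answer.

Let a_n denote the general term. Form |a_n|^(1/n) and simplify:
|a_n|^(1/n) = n^(1/n)/4
Take the limit as n -> infinity: L = 1/4.
Since L = 1/4 < 1, the root test implies convergence.

converges


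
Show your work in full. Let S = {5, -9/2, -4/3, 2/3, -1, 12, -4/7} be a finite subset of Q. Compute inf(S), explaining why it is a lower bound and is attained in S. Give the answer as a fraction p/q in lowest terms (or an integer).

S is finite, so inf(S) = min(S).
Sorted increasing:
-9/2, -4/3, -1, -4/7, 2/3, 5, 12
The extremum is -9/2.
For every x in S, x >= -9/2. And -9/2 is in S, so it is attained.
Therefore inf(S) = -9/2.

-9/2


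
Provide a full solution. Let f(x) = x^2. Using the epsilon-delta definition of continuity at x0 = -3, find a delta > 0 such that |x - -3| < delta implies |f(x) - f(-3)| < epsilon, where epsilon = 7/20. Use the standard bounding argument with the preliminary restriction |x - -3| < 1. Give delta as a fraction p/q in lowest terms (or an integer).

Factor: |x^2 - (-3)^2| = |x - -3| * |x + -3|.
Impose |x - -3| < 1 first. Then |x + -3| = |(x - -3) + 2*(-3)| <= |x - -3| + 2*|-3| < 1 + 6 = 7.
So |x^2 - (-3)^2| < delta * 7.
We need delta * 7 <= 7/20, i.e. delta <= 7/20/7 = 1/20.
Since 1/20 < 1, this is tighter than 1; take delta = 1/20.
So delta = 1/20 works.

1/20


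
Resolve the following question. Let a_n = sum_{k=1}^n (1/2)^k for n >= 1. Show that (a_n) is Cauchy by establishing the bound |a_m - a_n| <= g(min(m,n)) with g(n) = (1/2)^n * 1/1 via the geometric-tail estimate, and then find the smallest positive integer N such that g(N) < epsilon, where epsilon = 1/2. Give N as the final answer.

For m > n >= 1: |a_m - a_n| = sum_{k=n+1}^m (1/2)^k < sum_{k=n+1}^infinity (1/2)^k = (1/2)^(n+1) / (1 - 1/2) = (1/2)^n * (1/2) * (2/1) = (1/2)^n * 1/1.
So g(n) = (1/2)^n / 1. Since g(n) -> 0, (a_n) is Cauchy.
Now solve g(N) < 1/2: (1/2)^N / 1 < 1/2 <=> 2^N > 1 / (1 * 1/2) = 2.
Check powers of 2: 2^1 = 2 <= 2, 2^2 = 4 > 2.
So the smallest such N is 2. Check: g(2) = 1/(1 * 4) = 1/4 < 1/2.

2


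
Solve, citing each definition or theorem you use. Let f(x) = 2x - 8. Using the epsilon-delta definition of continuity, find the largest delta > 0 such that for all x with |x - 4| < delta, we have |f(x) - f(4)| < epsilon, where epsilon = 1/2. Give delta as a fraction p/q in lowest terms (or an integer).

We compute f(4) = 2*(4) - 8 = 0.
|f(x) - f(4)| = |2x - 8 - (0)| = |2(x - 4)| = 2|x - 4|.
We need 2|x - 4| < 1/2, i.e. |x - 4| < 1/2 / 2 = 1/4.
So any delta <= 1/4 works. Conversely, if delta > 1/4, then x = 4 + 1/4 satisfies |x - 4| = 1/4 < delta but |f(x) - f(4)| = 2 * 1/4 = 1/2, which is not < 1/2; so no larger delta works.
Hence the largest such delta is 1/4.

1/4


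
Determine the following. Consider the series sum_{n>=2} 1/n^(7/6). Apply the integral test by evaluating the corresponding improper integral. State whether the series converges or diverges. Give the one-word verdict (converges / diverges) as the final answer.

Let f(x) = x^(-7/6). Then f is positive, continuous, and decreasing on [2, infinity), so the integral test applies.
Compute the improper integral int_{2}^infinity f(x) dx:
  antiderivative F(x) = -6/x^(1/6).
  As x -> infinity, F(x) -> 0 (since p = 7/6 > 1).
  So int = F(infinity) - F(2) = 0 - (-3*2^(5/6)) = 3*2^(5/6).
  Finite, so by the integral test, the series converges.

converges


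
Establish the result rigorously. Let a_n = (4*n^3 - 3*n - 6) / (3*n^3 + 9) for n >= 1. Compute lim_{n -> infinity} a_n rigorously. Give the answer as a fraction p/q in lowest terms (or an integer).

Divide numerator and denominator by n^3, the highest power:
numerator / n^3 = 4 - 3/n^2 - 6/n^3
denominator / n^3 = 3 + 9/n^3
As n -> infinity, all terms of the form c/n^k (k >= 1) tend to 0.
So numerator / n^3 -> 4 and denominator / n^3 -> 3.
Therefore lim a_n = 4/3.

4/3


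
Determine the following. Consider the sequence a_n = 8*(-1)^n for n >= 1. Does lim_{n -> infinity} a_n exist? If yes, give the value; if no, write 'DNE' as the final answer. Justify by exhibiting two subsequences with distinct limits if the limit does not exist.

Examine the behaviour of a_n along subsequences.
Even-n subsequence a_{2k} = 8 -> 8. Odd-n subsequence a_{2k+1} = -8 -> -8.
Since these two subsequential limits are 8 and -8, distinct, the full sequence cannot converge (a convergent sequence has all subsequences tending to the same limit). So lim a_n does not exist.

DNE
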